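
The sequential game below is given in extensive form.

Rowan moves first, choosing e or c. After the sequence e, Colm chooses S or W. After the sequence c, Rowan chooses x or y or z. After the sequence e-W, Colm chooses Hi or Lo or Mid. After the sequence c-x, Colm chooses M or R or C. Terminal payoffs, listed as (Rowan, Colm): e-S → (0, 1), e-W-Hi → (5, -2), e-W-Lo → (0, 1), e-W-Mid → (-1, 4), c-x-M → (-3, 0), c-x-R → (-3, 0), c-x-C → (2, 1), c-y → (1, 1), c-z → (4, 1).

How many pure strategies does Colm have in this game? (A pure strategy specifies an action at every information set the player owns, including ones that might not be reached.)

Colm owns the node after e with actions {S, W} — two choices.
Colm owns the node after e-W with actions {Hi, Lo, Mid} — three choices.
Colm owns the node after c-x with actions {M, R, C} — three choices.
A pure strategy fixes one action at each information set independently, so the count is the product 2 × 3 × 3 = 18.

18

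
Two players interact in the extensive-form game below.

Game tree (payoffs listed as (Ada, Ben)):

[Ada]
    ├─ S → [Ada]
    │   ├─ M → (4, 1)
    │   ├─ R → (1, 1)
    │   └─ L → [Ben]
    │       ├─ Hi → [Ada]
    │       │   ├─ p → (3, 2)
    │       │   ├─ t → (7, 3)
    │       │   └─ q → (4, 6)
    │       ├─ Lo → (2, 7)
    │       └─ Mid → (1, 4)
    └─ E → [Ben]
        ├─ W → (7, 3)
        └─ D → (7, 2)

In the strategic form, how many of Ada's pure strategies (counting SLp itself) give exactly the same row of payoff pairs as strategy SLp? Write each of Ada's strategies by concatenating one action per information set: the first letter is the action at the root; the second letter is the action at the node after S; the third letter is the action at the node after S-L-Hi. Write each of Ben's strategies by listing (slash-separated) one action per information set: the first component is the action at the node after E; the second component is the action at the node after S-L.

Row for SLp (columns W/Hi, W/Lo, W/Mid, D/Hi, D/Lo, D/Mid): (3,2) (2,7) (1,4) (3,2) (2,7) (1,4).
Every one of Ada's information sets is on the play path for some reply by Ben when Ada follows SLp.
Changing the action at any of them therefore changes at least one column, so only SLp itself gives this row.

1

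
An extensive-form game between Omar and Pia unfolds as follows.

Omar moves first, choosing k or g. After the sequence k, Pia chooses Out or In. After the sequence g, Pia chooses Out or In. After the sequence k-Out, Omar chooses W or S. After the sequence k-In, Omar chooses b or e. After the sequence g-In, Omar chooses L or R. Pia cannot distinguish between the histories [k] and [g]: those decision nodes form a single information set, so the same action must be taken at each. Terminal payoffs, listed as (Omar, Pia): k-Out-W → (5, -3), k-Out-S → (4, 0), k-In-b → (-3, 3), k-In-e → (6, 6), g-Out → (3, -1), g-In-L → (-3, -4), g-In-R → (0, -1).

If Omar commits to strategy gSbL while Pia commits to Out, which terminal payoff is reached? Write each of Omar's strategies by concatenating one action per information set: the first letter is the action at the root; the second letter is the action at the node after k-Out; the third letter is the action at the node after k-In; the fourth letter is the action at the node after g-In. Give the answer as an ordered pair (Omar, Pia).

Trace the play path from the root:
  Omar plays g
  Pia plays Out at [g]
→ terminal payoff (3, -1).
(Omar's choice at the node after k-Out is never reached on this path, so it doesn't affect the outcome.)

(3, -1)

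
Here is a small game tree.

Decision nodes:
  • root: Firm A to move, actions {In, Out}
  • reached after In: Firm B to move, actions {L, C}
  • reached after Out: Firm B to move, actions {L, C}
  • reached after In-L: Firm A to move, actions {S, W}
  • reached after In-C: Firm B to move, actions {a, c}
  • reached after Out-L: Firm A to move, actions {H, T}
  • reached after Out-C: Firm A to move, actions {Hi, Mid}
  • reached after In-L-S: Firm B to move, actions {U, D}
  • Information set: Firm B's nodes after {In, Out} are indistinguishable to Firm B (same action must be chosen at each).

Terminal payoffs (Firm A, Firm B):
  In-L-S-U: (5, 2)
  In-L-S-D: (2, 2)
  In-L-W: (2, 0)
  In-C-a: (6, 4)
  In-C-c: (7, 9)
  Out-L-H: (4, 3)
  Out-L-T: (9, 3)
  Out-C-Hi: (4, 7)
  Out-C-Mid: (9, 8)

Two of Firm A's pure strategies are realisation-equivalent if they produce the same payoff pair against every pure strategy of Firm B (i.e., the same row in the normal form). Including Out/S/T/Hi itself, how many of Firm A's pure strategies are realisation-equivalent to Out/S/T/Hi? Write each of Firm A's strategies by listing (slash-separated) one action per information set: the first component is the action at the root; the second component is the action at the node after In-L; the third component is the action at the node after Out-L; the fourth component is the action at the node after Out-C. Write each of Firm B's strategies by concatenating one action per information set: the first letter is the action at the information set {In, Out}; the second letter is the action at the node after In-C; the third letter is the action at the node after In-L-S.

Row for Out/S/T/Hi (columns LaU, LaD, LcU, LcD, CaU, CaD, CcU, CcD): (9,3) (9,3) (9,3) (9,3) (4,7) (4,7) (4,7) (4,7).
Under Out/S/T/Hi, Firm A's choice at the node after In-L can never be reached regardless of what Firm B does, so varying those choices leaves every outcome unchanged.
Holding the reachable choices fixed and varying the unreachable one freely already gives 2 equivalent strategies.
No other strategy reproduces this row, so those 2 are the full class: Out/S/T/Hi, Out/W/T/Hi.

2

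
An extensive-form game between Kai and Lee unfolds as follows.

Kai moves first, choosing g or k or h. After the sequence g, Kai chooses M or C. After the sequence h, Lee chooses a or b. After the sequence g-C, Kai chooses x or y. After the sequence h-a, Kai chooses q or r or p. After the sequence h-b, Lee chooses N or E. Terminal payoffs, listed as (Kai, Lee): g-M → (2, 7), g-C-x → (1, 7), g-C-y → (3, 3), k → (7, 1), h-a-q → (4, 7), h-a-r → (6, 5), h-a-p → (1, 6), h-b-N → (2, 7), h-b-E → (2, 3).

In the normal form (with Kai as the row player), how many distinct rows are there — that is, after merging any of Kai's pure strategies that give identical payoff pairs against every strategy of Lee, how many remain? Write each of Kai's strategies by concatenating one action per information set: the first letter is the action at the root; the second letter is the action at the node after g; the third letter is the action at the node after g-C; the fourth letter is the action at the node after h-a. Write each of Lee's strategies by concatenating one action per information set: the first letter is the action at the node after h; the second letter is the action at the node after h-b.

Kai has 36 pure strategies: gMxq, gMxr, gMxp, gMyq, gMyr, gMyp, gCxq, gCxr, gCxp, gCyq, gCyr, gCyp, kMxq, kMxr, kMxp, kMyq, kMyr, kMyp, kCxq, kCxr, kCxp, kCyq, kCyr, kCyp, hMxq, hMxr, hMxp, hMyq, hMyr, hMyp, hCxq, hCxr, hCxp, hCyq, hCyr, hCyp. Columns: aN, aE, bN, bE.
{gMxq, gMxr, gMxp, gMyq, gMyr, gMyp} → row (2,7) (2,7) (2,7) (2,7)
{gCxq, gCxr, gCxp} → row (1,7) (1,7) (1,7) (1,7)
{gCyq, gCyr, gCyp} → row (3,3) (3,3) (3,3) (3,3)
{kMxq, kMxr, kMxp, kMyq, kMyr, kMyp, kCxq, kCxr, kCxp, kCyq, kCyr, kCyp} → row (7,1) (7,1) (7,1) (7,1)
{hMxq, hMyq, hCxq, hCyq} → row (4,7) (4,7) (2,7) (2,3)
{hMxr, hMyr, hCxr, hCyr} → row (6,5) (6,5) (2,7) (2,3)
{hMxp, hMyp, hCxp, hCyp} → row (1,6) (1,6) (2,7) (2,3)
That's 7 distinct rows out of 36 strategies.

7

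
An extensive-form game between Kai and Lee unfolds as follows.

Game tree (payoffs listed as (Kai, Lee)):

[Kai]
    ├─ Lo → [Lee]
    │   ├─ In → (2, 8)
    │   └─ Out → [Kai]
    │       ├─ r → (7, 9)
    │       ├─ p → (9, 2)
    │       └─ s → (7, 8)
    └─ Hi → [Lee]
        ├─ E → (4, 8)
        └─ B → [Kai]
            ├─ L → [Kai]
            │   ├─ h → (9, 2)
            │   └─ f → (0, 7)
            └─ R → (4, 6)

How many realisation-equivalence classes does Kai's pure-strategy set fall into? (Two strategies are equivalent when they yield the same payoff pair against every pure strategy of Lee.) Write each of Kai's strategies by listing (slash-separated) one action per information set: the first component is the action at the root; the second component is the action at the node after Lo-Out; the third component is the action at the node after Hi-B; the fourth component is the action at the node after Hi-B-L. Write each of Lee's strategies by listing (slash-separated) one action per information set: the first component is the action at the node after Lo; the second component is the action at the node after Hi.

Kai has 24 pure strategies: Lo/r/L/h, Lo/r/L/f, Lo/r/R/h, Lo/r/R/f, Lo/p/L/h, Lo/p/L/f, Lo/p/R/h, Lo/p/R/f, Lo/s/L/h, Lo/s/L/f, Lo/s/R/h, Lo/s/R/f, Hi/r/L/h, Hi/r/L/f, Hi/r/R/h, Hi/r/R/f, Hi/p/L/h, Hi/p/L/f, Hi/p/R/h, Hi/p/R/f, Hi/s/L/h, Hi/s/L/f, Hi/s/R/h, Hi/s/R/f. Columns: In/E, In/B, Out/E, Out/B.
{Lo/r/L/h, Lo/r/L/f, Lo/r/R/h, Lo/r/R/f} → row (2,8) (2,8) (7,9) (7,9)
{Lo/p/L/h, Lo/p/L/f, Lo/p/R/h, Lo/p/R/f} → row (2,8) (2,8) (9,2) (9,2)
{Lo/s/L/h, Lo/s/L/f, Lo/s/R/h, Lo/s/R/f} → row (2,8) (2,8) (7,8) (7,8)
{Hi/r/L/h, Hi/p/L/h, Hi/s/L/h} → row (4,8) (9,2) (4,8) (9,2)
{Hi/r/L/f, Hi/p/L/f, Hi/s/L/f} → row (4,8) (0,7) (4,8) (0,7)
{Hi/r/R/h, Hi/r/R/f, Hi/p/R/h, Hi/p/R/f, Hi/s/R/h, Hi/s/R/f} → row (4,8) (4,6) (4,8) (4,6)
That's 6 distinct rows out of 24 strategies.

6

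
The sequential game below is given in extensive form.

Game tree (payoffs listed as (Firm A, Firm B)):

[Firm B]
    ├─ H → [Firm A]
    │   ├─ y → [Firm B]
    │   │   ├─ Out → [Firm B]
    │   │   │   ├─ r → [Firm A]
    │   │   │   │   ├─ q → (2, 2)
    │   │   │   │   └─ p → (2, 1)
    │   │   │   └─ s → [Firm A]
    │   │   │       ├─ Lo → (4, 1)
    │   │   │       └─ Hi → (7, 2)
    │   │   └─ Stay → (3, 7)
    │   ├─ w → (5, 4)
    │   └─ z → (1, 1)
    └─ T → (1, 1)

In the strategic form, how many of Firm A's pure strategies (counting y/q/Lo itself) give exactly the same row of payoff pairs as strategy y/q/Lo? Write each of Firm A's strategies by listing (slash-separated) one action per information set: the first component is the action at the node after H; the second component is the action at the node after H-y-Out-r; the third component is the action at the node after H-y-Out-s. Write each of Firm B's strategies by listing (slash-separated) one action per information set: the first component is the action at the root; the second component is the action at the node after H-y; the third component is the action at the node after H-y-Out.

Row for y/q/Lo (columns H/Out/r, H/Out/s, H/Stay/r, H/Stay/s, T/Out/r, T/Out/s, T/Stay/r, T/Stay/s): (2,2) (4,1) (3,7) (3,7) (1,1) (1,1) (1,1) (1,1).
Every one of Firm A's information sets is on the play path for some reply by Firm B when Firm A follows y/q/Lo.
Changing the action at any of them therefore changes at least one column, so only y/q/Lo itself gives this row.

1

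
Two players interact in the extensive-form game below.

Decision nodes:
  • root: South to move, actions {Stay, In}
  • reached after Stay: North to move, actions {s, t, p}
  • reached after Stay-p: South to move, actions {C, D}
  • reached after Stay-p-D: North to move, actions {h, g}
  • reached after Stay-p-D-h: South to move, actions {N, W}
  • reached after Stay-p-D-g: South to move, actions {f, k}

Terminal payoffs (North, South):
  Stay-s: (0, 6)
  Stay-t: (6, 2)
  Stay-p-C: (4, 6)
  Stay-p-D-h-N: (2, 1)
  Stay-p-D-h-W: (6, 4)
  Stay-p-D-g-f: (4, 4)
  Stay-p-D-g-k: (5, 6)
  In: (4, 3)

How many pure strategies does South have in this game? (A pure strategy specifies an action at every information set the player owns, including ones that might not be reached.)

16

South owns the root with actions {Stay, In} — two choices.
South owns the node after Stay-p with actions {C, D} — two choices.
South owns the node after Stay-p-D-h with actions {N, W} — two choices.
South owns the node after Stay-p-D-g with actions {f, k} — two choices.
A pure strategy fixes one action at each information set independently, so the count is the product 2 × 2 × 2 × 2 = 16.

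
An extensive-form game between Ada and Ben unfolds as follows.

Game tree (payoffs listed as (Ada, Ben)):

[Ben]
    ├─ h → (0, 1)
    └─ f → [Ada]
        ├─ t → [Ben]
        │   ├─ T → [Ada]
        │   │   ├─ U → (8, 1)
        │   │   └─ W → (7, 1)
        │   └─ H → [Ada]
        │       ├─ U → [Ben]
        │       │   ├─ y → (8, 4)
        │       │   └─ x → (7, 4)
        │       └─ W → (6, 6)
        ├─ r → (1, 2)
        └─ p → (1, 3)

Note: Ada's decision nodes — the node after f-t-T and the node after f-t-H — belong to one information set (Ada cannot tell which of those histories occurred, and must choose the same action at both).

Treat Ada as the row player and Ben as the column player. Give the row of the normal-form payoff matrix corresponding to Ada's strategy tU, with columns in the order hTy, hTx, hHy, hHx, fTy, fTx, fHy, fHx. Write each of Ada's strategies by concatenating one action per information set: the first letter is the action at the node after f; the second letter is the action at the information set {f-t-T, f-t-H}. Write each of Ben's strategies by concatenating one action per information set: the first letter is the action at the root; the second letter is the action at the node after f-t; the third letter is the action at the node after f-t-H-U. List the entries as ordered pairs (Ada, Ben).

(0,1) (0,1) (0,1) (0,1) (8,1) (8,1) (8,4) (7,4)

vs hTy: Ben plays h → (0, 1)
vs hTx: Ben plays h → (0, 1)
vs hHy: Ben plays h → (0, 1)
vs hHx: Ben plays h → (0, 1)
vs fTy: Ben plays f → Ada plays t at [f] → Ben plays T at [f-t] → Ada plays U at [f-t-T] → (8, 1)
vs fTx: Ben plays f → Ada plays t at [f] → Ben plays T at [f-t] → Ada plays U at [f-t-T] → (8, 1)
vs fHy: Ben plays f → Ada plays t at [f] → Ben plays H at [f-t] → Ada plays U at [f-t-H] → Ben plays y at [f-t-H-U] → (8, 4)
vs fHx: Ben plays f → Ada plays t at [f] → Ben plays H at [f-t] → Ada plays U at [f-t-H] → Ben plays x at [f-t-H-U] → (7, 4)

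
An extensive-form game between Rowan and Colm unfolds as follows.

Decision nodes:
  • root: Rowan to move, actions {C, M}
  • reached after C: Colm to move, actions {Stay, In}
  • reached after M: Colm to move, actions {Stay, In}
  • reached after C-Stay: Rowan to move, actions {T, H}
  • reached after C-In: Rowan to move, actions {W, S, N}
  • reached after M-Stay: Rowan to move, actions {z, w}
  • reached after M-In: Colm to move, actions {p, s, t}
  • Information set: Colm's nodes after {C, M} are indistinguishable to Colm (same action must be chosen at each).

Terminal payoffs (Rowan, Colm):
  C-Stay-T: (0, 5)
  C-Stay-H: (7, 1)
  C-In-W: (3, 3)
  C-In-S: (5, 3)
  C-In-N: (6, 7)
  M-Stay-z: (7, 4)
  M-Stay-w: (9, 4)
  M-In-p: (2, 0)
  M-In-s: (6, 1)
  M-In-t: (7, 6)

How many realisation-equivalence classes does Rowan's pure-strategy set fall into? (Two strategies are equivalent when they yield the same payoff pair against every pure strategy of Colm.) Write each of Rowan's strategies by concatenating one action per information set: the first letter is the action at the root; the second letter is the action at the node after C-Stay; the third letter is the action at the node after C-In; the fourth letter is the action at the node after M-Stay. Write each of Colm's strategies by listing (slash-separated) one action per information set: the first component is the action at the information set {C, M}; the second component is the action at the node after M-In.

8

Rowan has 24 pure strategies: CTWz, CTWw, CTSz, CTSw, CTNz, CTNw, CHWz, CHWw, CHSz, CHSw, CHNz, CHNw, MTWz, MTWw, MTSz, MTSw, MTNz, MTNw, MHWz, MHWw, MHSz, MHSw, MHNz, MHNw. Columns: Stay/p, Stay/s, Stay/t, In/p, In/s, In/t.
{CTWz, CTWw} → row (0,5) (0,5) (0,5) (3,3) (3,3) (3,3)
{CTSz, CTSw} → row (0,5) (0,5) (0,5) (5,3) (5,3) (5,3)
{CTNz, CTNw} → row (0,5) (0,5) (0,5) (6,7) (6,7) (6,7)
{CHWz, CHWw} → row (7,1) (7,1) (7,1) (3,3) (3,3) (3,3)
{CHSz, CHSw} → row (7,1) (7,1) (7,1) (5,3) (5,3) (5,3)
{CHNz, CHNw} → row (7,1) (7,1) (7,1) (6,7) (6,7) (6,7)
{MTWz, MTSz, MTNz, MHWz, MHSz, MHNz} → row (7,4) (7,4) (7,4) (2,0) (6,1) (7,6)
{MTWw, MTSw, MTNw, MHWw, MHSw, MHNw} → row (9,4) (9,4) (9,4) (2,0) (6,1) (7,6)
That's 8 distinct rows out of 24 strategies.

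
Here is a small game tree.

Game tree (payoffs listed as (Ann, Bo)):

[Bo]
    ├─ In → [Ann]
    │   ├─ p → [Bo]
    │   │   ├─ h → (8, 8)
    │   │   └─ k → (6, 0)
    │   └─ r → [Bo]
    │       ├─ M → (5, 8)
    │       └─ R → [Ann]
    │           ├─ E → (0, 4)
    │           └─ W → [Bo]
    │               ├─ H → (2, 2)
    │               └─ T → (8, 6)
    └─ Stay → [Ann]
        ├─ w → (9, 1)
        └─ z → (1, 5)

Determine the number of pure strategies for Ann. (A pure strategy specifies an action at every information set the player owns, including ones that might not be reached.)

Ann owns the node after In with actions {p, r} — two choices.
Ann owns the node after Stay with actions {w, z} — two choices.
Ann owns the node after In-r-R with actions {E, W} — two choices.
A pure strategy fixes one action at each information set independently, so the count is the product 2 × 2 × 2 = 8.
(For reference, Bo has 16 pure strategies, giving a 8×16 normal-form matrix.)

8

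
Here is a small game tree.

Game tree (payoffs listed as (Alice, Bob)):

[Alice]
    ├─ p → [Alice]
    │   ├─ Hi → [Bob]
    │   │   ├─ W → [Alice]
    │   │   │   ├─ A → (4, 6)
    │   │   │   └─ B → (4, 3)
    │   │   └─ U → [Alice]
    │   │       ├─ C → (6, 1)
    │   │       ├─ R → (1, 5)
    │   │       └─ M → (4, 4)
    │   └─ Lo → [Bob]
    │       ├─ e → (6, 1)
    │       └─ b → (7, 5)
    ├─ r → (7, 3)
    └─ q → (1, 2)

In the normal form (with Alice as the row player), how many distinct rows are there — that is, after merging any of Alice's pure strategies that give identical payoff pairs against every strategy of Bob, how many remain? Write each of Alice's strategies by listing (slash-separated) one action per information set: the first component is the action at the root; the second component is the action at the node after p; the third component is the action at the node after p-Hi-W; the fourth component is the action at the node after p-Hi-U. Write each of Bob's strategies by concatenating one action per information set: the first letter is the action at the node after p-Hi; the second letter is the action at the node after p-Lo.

9

Alice has 36 pure strategies: p/Hi/A/C, p/Hi/A/R, p/Hi/A/M, p/Hi/B/C, p/Hi/B/R, p/Hi/B/M, p/Lo/A/C, p/Lo/A/R, p/Lo/A/M, p/Lo/B/C, p/Lo/B/R, p/Lo/B/M, r/Hi/A/C, r/Hi/A/R, r/Hi/A/M, r/Hi/B/C, r/Hi/B/R, r/Hi/B/M, r/Lo/A/C, r/Lo/A/R, r/Lo/A/M, r/Lo/B/C, r/Lo/B/R, r/Lo/B/M, q/Hi/A/C, q/Hi/A/R, q/Hi/A/M, q/Hi/B/C, q/Hi/B/R, q/Hi/B/M, q/Lo/A/C, q/Lo/A/R, q/Lo/A/M, q/Lo/B/C, q/Lo/B/R, q/Lo/B/M. Columns: We, Wb, Ue, Ub.
{p/Hi/A/C} → row (4,6) (4,6) (6,1) (6,1)
{p/Hi/A/R} → row (4,6) (4,6) (1,5) (1,5)
{p/Hi/A/M} → row (4,6) (4,6) (4,4) (4,4)
{p/Hi/B/C} → row (4,3) (4,3) (6,1) (6,1)
{p/Hi/B/R} → row (4,3) (4,3) (1,5) (1,5)
{p/Hi/B/M} → row (4,3) (4,3) (4,4) (4,4)
{p/Lo/A/C, p/Lo/A/R, p/Lo/A/M, p/Lo/B/C, p/Lo/B/R, p/Lo/B/M} → row (6,1) (7,5) (6,1) (7,5)
{r/Hi/A/C, r/Hi/A/R, r/Hi/A/M, r/Hi/B/C, r/Hi/B/R, r/Hi/B/M, r/Lo/A/C, r/Lo/A/R, r/Lo/A/M, r/Lo/B/C, r/Lo/B/R, r/Lo/B/M} → row (7,3) (7,3) (7,3) (7,3)
{q/Hi/A/C, q/Hi/A/R, q/Hi/A/M, q/Hi/B/C, q/Hi/B/R, q/Hi/B/M, q/Lo/A/C, q/Lo/A/R, q/Lo/A/M, q/Lo/B/C, q/Lo/B/R, q/Lo/B/M} → row (1,2) (1,2) (1,2) (1,2)
That's 9 distinct rows out of 36 strategies.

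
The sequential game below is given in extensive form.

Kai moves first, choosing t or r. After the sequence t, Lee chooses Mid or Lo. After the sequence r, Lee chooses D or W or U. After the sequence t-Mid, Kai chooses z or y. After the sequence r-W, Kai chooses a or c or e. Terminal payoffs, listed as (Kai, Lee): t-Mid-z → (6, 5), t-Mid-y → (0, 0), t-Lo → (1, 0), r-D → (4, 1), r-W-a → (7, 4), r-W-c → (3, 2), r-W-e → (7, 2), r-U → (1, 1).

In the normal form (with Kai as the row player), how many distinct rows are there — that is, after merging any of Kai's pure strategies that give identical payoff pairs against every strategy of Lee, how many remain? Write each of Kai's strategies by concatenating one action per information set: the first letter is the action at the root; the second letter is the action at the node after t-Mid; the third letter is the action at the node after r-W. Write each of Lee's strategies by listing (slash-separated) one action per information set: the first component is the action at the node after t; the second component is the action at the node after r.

Kai has 12 pure strategies: tza, tzc, tze, tya, tyc, tye, rza, rzc, rze, rya, ryc, rye. Columns: Mid/D, Mid/W, Mid/U, Lo/D, Lo/W, Lo/U.
{tza, tzc, tze} → row (6,5) (6,5) (6,5) (1,0) (1,0) (1,0)
{tya, tyc, tye} → row (0,0) (0,0) (0,0) (1,0) (1,0) (1,0)
{rza, rya} → row (4,1) (7,4) (1,1) (4,1) (7,4) (1,1)
{rzc, ryc} → row (4,1) (3,2) (1,1) (4,1) (3,2) (1,1)
{rze, rye} → row (4,1) (7,2) (1,1) (4,1) (7,2) (1,1)
That's 5 distinct rows out of 12 strategies.

5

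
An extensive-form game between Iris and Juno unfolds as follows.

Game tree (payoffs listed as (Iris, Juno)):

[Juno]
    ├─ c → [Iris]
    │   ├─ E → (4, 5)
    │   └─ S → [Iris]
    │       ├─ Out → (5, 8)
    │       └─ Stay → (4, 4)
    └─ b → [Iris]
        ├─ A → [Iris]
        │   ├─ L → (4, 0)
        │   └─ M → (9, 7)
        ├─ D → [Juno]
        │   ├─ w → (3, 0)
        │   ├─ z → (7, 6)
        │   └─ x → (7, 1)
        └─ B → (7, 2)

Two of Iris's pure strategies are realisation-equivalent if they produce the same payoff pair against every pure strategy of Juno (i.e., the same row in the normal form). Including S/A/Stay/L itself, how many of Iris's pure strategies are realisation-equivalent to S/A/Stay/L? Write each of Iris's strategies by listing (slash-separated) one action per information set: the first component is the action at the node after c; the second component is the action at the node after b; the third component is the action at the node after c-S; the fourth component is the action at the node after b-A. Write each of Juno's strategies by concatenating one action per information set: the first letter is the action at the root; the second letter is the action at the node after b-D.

1

Row for S/A/Stay/L (columns cw, cz, cx, bw, bz, bx): (4,4) (4,4) (4,4) (4,0) (4,0) (4,0).
Every one of Iris's information sets is on the play path for some reply by Juno when Iris follows S/A/Stay/L.
Changing the action at any of them therefore changes at least one column, so only S/A/Stay/L itself gives this row.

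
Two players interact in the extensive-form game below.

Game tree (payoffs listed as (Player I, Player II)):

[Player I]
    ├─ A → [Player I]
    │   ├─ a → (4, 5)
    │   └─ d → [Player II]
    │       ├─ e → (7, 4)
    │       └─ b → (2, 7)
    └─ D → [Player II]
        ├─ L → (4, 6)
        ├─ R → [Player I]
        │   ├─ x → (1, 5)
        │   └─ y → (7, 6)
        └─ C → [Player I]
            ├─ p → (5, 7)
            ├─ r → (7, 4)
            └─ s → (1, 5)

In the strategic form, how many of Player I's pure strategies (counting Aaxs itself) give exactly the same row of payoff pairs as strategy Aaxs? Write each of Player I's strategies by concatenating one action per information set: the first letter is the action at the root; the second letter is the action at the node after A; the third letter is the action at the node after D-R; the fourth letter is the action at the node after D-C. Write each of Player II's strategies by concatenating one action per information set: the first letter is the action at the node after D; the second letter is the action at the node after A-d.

Row for Aaxs (columns Le, Lb, Re, Rb, Ce, Cb): (4,5) (4,5) (4,5) (4,5) (4,5) (4,5).
Under Aaxs, Player I's choice at the node after D-R and at the node after D-C can never be reached regardless of what Player II does, so varying those choices leaves every outcome unchanged.
Holding the reachable choices fixed and varying the unreachable ones freely already gives 2 × 3 = 6 equivalent strategies.
No other strategy reproduces this row, so those 6 are the full class: Aaxp, Aaxr, Aaxs, Aayp, Aayr, Aays.

6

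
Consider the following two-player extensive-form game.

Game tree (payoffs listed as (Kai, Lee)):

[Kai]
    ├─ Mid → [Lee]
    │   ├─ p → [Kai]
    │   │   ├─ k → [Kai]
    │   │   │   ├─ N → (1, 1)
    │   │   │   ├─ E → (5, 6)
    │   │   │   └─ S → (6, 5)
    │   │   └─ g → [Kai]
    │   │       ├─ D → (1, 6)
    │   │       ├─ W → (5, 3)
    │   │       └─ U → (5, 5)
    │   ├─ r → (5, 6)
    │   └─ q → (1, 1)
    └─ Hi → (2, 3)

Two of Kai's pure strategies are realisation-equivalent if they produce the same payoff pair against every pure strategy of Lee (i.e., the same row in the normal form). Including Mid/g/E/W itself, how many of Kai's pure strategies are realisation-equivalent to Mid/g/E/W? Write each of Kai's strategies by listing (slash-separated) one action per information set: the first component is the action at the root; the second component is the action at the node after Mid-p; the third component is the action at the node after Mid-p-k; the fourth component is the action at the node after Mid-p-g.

3

Row for Mid/g/E/W (columns p, r, q): (5,3) (5,6) (1,1).
Under Mid/g/E/W, Kai's choice at the node after Mid-p-k can never be reached regardless of what Lee does, so varying those choices leaves every outcome unchanged.
Holding the reachable choices fixed and varying the unreachable one freely already gives 3 equivalent strategies.
No other strategy reproduces this row, so those 3 are the full class: Mid/g/N/W, Mid/g/E/W, Mid/g/S/W.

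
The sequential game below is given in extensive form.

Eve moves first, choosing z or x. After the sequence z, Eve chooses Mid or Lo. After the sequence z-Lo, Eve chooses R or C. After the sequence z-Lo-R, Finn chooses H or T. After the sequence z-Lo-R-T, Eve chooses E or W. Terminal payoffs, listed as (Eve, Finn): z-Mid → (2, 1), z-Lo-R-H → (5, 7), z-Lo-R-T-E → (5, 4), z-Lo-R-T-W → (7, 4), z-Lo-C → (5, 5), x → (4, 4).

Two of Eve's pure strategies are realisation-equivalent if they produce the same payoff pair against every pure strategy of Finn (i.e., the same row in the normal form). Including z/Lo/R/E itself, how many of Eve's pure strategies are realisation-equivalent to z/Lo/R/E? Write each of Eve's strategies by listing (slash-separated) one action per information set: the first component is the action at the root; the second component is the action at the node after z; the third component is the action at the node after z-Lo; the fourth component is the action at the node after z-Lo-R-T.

1

Row for z/Lo/R/E (columns H, T): (5,7) (5,4).
Every one of Eve's information sets is on the play path for some reply by Finn when Eve follows z/Lo/R/E.
Changing the action at any of them therefore changes at least one column, so only z/Lo/R/E itself gives this row.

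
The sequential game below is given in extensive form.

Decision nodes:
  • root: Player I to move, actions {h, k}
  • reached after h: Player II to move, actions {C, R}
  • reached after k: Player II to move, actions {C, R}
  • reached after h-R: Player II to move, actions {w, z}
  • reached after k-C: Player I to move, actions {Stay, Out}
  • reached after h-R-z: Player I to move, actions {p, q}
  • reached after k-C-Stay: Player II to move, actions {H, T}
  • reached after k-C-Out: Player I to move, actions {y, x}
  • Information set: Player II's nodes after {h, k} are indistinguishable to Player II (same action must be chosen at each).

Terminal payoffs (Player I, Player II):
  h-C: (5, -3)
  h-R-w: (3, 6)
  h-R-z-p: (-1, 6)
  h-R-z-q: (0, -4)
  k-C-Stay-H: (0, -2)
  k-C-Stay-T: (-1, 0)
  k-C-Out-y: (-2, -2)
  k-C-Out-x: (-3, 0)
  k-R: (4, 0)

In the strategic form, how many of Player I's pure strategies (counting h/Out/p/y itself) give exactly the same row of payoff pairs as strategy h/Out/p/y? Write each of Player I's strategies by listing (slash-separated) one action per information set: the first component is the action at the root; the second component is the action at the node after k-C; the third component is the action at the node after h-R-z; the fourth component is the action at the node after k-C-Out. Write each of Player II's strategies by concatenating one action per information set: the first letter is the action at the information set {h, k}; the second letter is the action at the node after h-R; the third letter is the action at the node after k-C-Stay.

Row for h/Out/p/y (columns CwH, CwT, CzH, CzT, RwH, RwT, RzH, RzT): (5,-3) (5,-3) (5,-3) (5,-3) (3,6) (3,6) (-1,6) (-1,6).
Under h/Out/p/y, Player I's choice at the node after k-C and at the node after k-C-Out can never be reached regardless of what Player II does, so varying those choices leaves every outcome unchanged.
Holding the reachable choices fixed and varying the unreachable ones freely already gives 2 × 2 = 4 equivalent strategies.
No other strategy reproduces this row, so those 4 are the full class: h/Stay/p/y, h/Stay/p/x, h/Out/p/y, h/Out/p/x.

4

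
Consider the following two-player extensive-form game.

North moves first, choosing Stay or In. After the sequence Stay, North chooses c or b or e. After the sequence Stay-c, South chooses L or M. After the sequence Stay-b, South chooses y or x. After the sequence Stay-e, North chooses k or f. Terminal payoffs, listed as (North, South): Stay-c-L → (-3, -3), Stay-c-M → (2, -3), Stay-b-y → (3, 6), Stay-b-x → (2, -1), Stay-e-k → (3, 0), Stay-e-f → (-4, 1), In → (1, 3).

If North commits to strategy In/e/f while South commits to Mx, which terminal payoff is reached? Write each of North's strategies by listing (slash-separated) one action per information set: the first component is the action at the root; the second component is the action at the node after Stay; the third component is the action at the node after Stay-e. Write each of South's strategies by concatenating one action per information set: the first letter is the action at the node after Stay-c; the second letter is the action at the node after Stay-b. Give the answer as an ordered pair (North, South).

Trace the play path from the root:
  North plays In
→ terminal payoff (1, 3).
(North's choice at the node after Stay is never reached on this path, so it doesn't affect the outcome.)

(1, 3)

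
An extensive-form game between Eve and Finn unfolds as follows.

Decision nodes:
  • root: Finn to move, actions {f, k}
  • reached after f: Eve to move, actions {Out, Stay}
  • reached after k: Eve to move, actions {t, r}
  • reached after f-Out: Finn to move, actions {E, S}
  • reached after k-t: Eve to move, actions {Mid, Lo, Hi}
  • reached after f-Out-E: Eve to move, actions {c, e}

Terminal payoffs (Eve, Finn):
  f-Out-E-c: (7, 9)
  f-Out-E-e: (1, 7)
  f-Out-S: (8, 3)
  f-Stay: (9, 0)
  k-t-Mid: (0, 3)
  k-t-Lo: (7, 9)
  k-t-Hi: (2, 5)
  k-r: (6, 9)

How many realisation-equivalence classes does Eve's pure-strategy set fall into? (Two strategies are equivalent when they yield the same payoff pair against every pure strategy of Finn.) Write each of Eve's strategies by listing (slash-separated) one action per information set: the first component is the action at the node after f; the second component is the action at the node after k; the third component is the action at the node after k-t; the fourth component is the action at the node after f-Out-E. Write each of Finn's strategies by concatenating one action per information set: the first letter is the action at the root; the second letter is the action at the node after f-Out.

12

Eve has 24 pure strategies: Out/t/Mid/c, Out/t/Mid/e, Out/t/Lo/c, Out/t/Lo/e, Out/t/Hi/c, Out/t/Hi/e, Out/r/Mid/c, Out/r/Mid/e, Out/r/Lo/c, Out/r/Lo/e, Out/r/Hi/c, Out/r/Hi/e, Stay/t/Mid/c, Stay/t/Mid/e, Stay/t/Lo/c, Stay/t/Lo/e, Stay/t/Hi/c, Stay/t/Hi/e, Stay/r/Mid/c, Stay/r/Mid/e, Stay/r/Lo/c, Stay/r/Lo/e, Stay/r/Hi/c, Stay/r/Hi/e. Columns: fE, fS, kE, kS.
{Out/t/Mid/c} → row (7,9) (8,3) (0,3) (0,3)
{Out/t/Mid/e} → row (1,7) (8,3) (0,3) (0,3)
{Out/t/Lo/c} → row (7,9) (8,3) (7,9) (7,9)
{Out/t/Lo/e} → row (1,7) (8,3) (7,9) (7,9)
{Out/t/Hi/c} → row (7,9) (8,3) (2,5) (2,5)
{Out/t/Hi/e} → row (1,7) (8,3) (2,5) (2,5)
{Out/r/Mid/c, Out/r/Lo/c, Out/r/Hi/c} → row (7,9) (8,3) (6,9) (6,9)
{Out/r/Mid/e, Out/r/Lo/e, Out/r/Hi/e} → row (1,7) (8,3) (6,9) (6,9)
{Stay/t/Mid/c, Stay/t/Mid/e} → row (9,0) (9,0) (0,3) (0,3)
{Stay/t/Lo/c, Stay/t/Lo/e} → row (9,0) (9,0) (7,9) (7,9)
{Stay/t/Hi/c, Stay/t/Hi/e} → row (9,0) (9,0) (2,5) (2,5)
{Stay/r/Mid/c, Stay/r/Mid/e, Stay/r/Lo/c, Stay/r/Lo/e, Stay/r/Hi/c, Stay/r/Hi/e} → row (9,0) (9,0) (6,9) (6,9)
That's 12 distinct rows out of 24 strategies.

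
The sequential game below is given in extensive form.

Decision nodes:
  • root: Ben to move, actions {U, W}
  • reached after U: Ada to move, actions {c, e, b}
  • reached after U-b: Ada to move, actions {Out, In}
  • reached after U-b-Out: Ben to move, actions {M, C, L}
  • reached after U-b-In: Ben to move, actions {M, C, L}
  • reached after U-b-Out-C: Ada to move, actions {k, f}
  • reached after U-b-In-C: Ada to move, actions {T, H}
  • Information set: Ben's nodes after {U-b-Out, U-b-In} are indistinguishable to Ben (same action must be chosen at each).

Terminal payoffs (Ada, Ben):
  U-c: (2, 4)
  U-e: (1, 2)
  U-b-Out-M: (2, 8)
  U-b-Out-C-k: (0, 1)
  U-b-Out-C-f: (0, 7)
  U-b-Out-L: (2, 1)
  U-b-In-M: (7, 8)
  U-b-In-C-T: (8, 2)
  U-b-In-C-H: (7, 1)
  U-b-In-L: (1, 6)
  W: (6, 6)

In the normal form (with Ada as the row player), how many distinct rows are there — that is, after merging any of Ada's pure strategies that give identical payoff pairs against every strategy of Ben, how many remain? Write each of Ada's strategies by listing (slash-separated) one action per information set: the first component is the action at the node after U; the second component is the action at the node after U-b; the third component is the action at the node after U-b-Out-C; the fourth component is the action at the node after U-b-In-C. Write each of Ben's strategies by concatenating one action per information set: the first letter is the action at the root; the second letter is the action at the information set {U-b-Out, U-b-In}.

6

Ada has 24 pure strategies: c/Out/k/T, c/Out/k/H, c/Out/f/T, c/Out/f/H, c/In/k/T, c/In/k/H, c/In/f/T, c/In/f/H, e/Out/k/T, e/Out/k/H, e/Out/f/T, e/Out/f/H, e/In/k/T, e/In/k/H, e/In/f/T, e/In/f/H, b/Out/k/T, b/Out/k/H, b/Out/f/T, b/Out/f/H, b/In/k/T, b/In/k/H, b/In/f/T, b/In/f/H. Columns: UM, UC, UL, WM, WC, WL.
{c/Out/k/T, c/Out/k/H, c/Out/f/T, c/Out/f/H, c/In/k/T, c/In/k/H, c/In/f/T, c/In/f/H} → row (2,4) (2,4) (2,4) (6,6) (6,6) (6,6)
{e/Out/k/T, e/Out/k/H, e/Out/f/T, e/Out/f/H, e/In/k/T, e/In/k/H, e/In/f/T, e/In/f/H} → row (1,2) (1,2) (1,2) (6,6) (6,6) (6,6)
{b/Out/k/T, b/Out/k/H} → row (2,8) (0,1) (2,1) (6,6) (6,6) (6,6)
{b/Out/f/T, b/Out/f/H} → row (2,8) (0,7) (2,1) (6,6) (6,6) (6,6)
{b/In/k/T, b/In/f/T} → row (7,8) (8,2) (1,6) (6,6) (6,6) (6,6)
{b/In/k/H, b/In/f/H} → row (7,8) (7,1) (1,6) (6,6) (6,6) (6,6)
That's 6 distinct rows out of 24 strategies.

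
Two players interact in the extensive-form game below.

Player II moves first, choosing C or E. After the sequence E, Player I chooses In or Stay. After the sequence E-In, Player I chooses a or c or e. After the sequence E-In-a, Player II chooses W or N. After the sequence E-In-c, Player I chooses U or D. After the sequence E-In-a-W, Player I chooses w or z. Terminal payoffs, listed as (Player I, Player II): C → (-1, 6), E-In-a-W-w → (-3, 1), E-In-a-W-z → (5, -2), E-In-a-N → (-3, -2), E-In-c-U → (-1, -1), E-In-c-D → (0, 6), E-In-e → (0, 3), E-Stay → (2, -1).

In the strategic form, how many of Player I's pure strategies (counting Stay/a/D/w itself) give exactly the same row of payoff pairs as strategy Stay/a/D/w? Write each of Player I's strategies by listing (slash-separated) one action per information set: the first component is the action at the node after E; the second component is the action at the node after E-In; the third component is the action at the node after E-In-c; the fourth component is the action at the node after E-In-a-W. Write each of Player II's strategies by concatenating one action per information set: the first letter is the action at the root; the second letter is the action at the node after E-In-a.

12

Row for Stay/a/D/w (columns CW, CN, EW, EN): (-1,6) (-1,6) (2,-1) (2,-1).
Under Stay/a/D/w, Player I's choice at the node after E-In and at the node after E-In-c and at the node after E-In-a-W can never be reached regardless of what Player II does, so varying those choices leaves every outcome unchanged.
Holding the reachable choices fixed and varying the unreachable ones freely already gives 3 × 2 × 2 = 12 equivalent strategies.
No other strategy reproduces this row, so those 12 are the full class: Stay/a/U/w, Stay/a/U/z, Stay/a/D/w, Stay/a/D/z, Stay/c/U/w, Stay/c/U/z, Stay/c/D/w, Stay/c/D/z, Stay/e/U/w, Stay/e/U/z, Stay/e/D/w, Stay/e/D/z.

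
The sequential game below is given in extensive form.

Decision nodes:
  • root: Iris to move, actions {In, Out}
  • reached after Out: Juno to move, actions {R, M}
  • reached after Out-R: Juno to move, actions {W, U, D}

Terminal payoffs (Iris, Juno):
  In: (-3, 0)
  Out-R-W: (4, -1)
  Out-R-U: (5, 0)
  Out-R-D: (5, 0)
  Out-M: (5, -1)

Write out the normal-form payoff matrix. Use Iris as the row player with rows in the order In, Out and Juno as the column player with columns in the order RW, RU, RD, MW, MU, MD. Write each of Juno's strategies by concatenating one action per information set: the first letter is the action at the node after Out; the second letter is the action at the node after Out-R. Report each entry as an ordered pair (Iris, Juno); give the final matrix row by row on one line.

In: (-3,0) (-3,0) (-3,0) (-3,0) (-3,0) (-3,0) | Out: (4,-1) (5,0) (5,0) (5,-1) (5,-1) (5,-1)

           RW       RU       RD       MW       MU       MD
  In   (-3,0)   (-3,0)   (-3,0)   (-3,0)   (-3,0)   (-3,0)
 Out   (4,-1)    (5,0)    (5,0)   (5,-1)   (5,-1)   (5,-1)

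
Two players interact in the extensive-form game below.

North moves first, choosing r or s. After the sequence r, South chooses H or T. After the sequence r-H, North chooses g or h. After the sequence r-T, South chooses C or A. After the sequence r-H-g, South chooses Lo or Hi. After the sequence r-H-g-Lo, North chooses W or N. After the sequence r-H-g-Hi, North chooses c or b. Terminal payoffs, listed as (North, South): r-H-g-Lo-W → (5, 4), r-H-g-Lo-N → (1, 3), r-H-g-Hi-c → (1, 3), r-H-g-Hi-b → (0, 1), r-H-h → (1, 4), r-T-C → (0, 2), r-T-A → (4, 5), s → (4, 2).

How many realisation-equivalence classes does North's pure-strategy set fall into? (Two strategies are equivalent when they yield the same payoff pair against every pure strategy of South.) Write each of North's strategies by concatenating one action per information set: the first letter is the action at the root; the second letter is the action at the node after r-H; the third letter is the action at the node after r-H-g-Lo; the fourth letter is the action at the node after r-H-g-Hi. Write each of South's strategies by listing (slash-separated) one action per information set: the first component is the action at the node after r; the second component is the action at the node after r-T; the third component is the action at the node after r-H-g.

6

North has 16 pure strategies: rgWc, rgWb, rgNc, rgNb, rhWc, rhWb, rhNc, rhNb, sgWc, sgWb, sgNc, sgNb, shWc, shWb, shNc, shNb. Columns: H/C/Lo, H/C/Hi, H/A/Lo, H/A/Hi, T/C/Lo, T/C/Hi, T/A/Lo, T/A/Hi.
{rgWc} → row (5,4) (1,3) (5,4) (1,3) (0,2) (0,2) (4,5) (4,5)
{rgWb} → row (5,4) (0,1) (5,4) (0,1) (0,2) (0,2) (4,5) (4,5)
{rgNc} → row (1,3) (1,3) (1,3) (1,3) (0,2) (0,2) (4,5) (4,5)
{rgNb} → row (1,3) (0,1) (1,3) (0,1) (0,2) (0,2) (4,5) (4,5)
{rhWc, rhWb, rhNc, rhNb} → row (1,4) (1,4) (1,4) (1,4) (0,2) (0,2) (4,5) (4,5)
{sgWc, sgWb, sgNc, sgNb, shWc, shWb, shNc, shNb} → row (4,2) (4,2) (4,2) (4,2) (4,2) (4,2) (4,2) (4,2)
That's 6 distinct rows out of 16 strategies.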